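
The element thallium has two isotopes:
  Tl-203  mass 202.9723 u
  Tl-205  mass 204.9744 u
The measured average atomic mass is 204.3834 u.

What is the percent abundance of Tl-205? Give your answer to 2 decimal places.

With x = fraction of Tl-203 (so Tl-205 is 1 − x):
202.9723·x + 204.9744·(1 − x) = 204.3834
(202.9723 − 204.9744)·x = 204.3834 − 204.9744
x = -0.5910 / -2.0021 = 0.29519 → 29.52% Tl-203, 70.48% Tl-205.

70.48%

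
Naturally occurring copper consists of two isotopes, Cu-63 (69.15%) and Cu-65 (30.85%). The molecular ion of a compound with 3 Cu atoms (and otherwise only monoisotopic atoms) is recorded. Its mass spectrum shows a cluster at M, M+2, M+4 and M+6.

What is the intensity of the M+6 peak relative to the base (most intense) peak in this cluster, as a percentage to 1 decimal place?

(0.6915 + 0.3085)^3 gives M 0.3307, M+2 0.4425, M+4 0.1974, M+6 0.0294; the largest is M+2.
P(M+2) = C(3,1) × 0.6915^2 × 0.3085^1 = 3 × 0.47817225 × 0.3085 = 0.442548 (base)
P(M+6) = C(3,3) × 0.6915^0 × 0.3085^3 = 1 × 1.0000 × 0.02936064 = 0.029361
Relative intensity = 0.029361 / 0.442548 × 100 = 6.6

6.6%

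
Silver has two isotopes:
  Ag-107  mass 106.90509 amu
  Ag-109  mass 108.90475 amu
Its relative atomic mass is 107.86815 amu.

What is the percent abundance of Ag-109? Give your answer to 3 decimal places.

Writing the weighted mean with unknown fraction x of Ag-107:
106.90509·x + 108.90475·(1 − x) = 107.86815
(106.90509 − 108.90475)·x = 107.86815 − 108.90475
x = -1.03660 / -1.99966 = 0.51839 → 51.839% Ag-107, 48.161% Ag-109.

48.161%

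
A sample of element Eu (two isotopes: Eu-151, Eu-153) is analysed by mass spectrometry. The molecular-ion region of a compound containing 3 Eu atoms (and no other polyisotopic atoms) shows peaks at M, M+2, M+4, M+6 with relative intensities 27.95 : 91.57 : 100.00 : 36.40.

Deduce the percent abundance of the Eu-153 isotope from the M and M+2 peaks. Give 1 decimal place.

52.2%

Write p for the Eu-151 fraction. I(M+2)/I(M) = [C(3,1)·p^2·(1−p)] / p^3 = 3·(1−p)/p = 91.57/27.95 = 3.2762
(1−p)/p = 3.2762/3 = 1.0921  ⇒  p = 1/(1 + 1.0921) = 0.4780
Eu-151: 47.8%, Eu-153: 52.2%.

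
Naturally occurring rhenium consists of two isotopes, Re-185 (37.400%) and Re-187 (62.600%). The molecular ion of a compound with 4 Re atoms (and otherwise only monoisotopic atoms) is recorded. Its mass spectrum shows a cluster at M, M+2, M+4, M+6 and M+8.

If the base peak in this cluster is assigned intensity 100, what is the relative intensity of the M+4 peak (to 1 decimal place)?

Term probabilities: M 0.0196, M+2 0.1310, M+4 0.3289, M+6 0.3670, M+8 0.1536. Base peak = M+6.
P(M+6) = C(4,3) × 0.37400^1 × 0.62600^3 = 4 × 0.3740 × 0.24531438 = 0.366990 (base)
P(M+4) = C(4,2) × 0.37400^2 × 0.62600^2 = 6 × 0.139876 × 0.391876 = 0.328884
Relative intensity = 0.328884 / 0.366990 × 100 = 89.6

89.6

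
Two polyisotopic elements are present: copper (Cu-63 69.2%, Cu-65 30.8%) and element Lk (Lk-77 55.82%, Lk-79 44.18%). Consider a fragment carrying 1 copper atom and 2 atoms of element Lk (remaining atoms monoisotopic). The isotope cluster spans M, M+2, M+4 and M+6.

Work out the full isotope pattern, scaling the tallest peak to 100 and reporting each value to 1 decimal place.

Copper pattern (n=1): 0.6920 : 0.3080
Element Lk pattern (n=2): 0.31158724 : 0.49322552 : 0.19518724
Convolve the two distributions (both contribute in 2-u steps):
  M: 0.6920×0.31158724 = 0.215618
  M+2: 0.6920×0.49322552 + 0.3080×0.31158724 = 0.437281
  M+4: 0.6920×0.19518724 + 0.3080×0.49322552 = 0.286983
  M+6: 0.3080×0.19518724 = 0.060118
Scale to base peak (0.437281) = 100: 49.3 : 100.0 : 65.6 : 13.7

49.3 : 100.0 : 65.6 : 13.7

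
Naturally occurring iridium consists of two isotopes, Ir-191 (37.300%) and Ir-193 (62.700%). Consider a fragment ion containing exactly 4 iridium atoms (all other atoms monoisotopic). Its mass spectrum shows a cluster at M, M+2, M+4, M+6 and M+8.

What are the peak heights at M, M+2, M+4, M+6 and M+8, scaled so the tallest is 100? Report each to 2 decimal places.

Each Ir atom is independently Ir-191 (p = 0.37300) or Ir-193 (q = 0.62700); the cluster is the binomial expansion (p + q)^4.
P(M) = 0.37300^4 = 0.019357
P(M+2) = 4 × 0.37300^3 × 0.62700^1 = 0.130153
P(M+4) = 6 × 0.37300^2 × 0.62700^2 = 0.328174
P(M+6) = 4 × 0.37300^1 × 0.62700^3 = 0.367766
P(M+8) = 0.62700^4 = 0.154550
The M+6 peak is largest (0.367766); scaling to 100 gives 5.26 : 35.39 : 89.23 : 100.00 : 42.02.

5.26 : 35.39 : 89.23 : 100.00 : 42.02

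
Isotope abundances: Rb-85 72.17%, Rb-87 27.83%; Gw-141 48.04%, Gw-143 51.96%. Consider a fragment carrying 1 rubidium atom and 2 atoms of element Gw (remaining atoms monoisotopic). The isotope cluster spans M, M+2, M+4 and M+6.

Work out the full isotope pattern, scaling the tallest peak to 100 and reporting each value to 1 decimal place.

39.2 : 100.0 : 78.6 : 17.7

Rubidium pattern (n=1): 0.7217 : 0.2783
Element Gw pattern (n=2): 0.23078416 : 0.49923168 : 0.26998416
Convolve the two distributions (both contribute in 2-u steps):
  M: 0.7217×0.23078416 = 0.166557
  M+2: 0.7217×0.49923168 + 0.2783×0.23078416 = 0.424523
  M+4: 0.7217×0.26998416 + 0.2783×0.49923168 = 0.333784
  M+6: 0.2783×0.26998416 = 0.075137
Scale to base peak (0.424523) = 100: 39.2 : 100.0 : 78.6 : 17.7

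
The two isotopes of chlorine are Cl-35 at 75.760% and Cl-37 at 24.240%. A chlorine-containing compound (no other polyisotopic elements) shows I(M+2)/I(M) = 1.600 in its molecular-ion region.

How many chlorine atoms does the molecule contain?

With n Cl atoms, P(M+2)/P(M) = C(n,1)·p^(n−1)q / p^n = n·q/p = n · 0.24240/0.75760.
n = 1.600 × 0.75760/0.24240 = 5.00 ≈ 5

5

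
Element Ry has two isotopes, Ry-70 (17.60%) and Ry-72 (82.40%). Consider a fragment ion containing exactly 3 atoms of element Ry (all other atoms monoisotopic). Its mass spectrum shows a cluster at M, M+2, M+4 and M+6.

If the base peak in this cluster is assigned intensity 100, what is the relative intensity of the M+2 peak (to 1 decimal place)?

Binomial terms of (0.1760 + 0.8240)^3: M 0.0055, M+2 0.0766, M+4 0.3585, M+6 0.5595 → M+6 is the base peak.
P(M+6) = C(3,3) × 0.1760^0 × 0.8240^3 = 1 × 1.0000 × 0.55947622 = 0.559476 (base)
P(M+2) = C(3,1) × 0.1760^2 × 0.8240^1 = 3 × 0.030976 × 0.8240 = 0.076573
Relative intensity = 0.076573 / 0.559476 × 100 = 13.7

13.7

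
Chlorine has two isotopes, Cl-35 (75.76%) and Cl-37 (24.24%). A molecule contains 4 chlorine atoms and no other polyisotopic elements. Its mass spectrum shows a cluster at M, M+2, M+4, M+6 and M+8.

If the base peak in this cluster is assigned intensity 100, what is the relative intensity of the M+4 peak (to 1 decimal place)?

48.0

(0.7576 + 0.2424)^4 gives M 0.3294, M+2 0.4216, M+4 0.2023, M+6 0.0432, M+8 0.0035; the largest is M+2.
P(M+2) = C(4,1) × 0.7576^3 × 0.2424^1 = 4 × 0.4348304 × 0.2424 = 0.421612 (base)
P(M+4) = C(4,2) × 0.7576^2 × 0.2424^2 = 6 × 0.57395776 × 0.05875776 = 0.202347
Relative intensity = 0.202347 / 0.421612 × 100 = 48.0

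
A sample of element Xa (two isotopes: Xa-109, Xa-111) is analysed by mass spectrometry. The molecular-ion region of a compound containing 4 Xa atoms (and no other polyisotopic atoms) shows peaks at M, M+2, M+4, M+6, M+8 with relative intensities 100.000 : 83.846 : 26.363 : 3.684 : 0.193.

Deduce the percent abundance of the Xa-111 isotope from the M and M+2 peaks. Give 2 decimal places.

17.33%

Write p for the Xa-109 fraction. I(M+2)/I(M) = [C(4,1)·p^3·(1−p)] / p^4 = 4·(1−p)/p = 83.846/100.000 = 0.8385
(1−p)/p = 0.8385/4 = 0.2096  ⇒  p = 1/(1 + 0.2096) = 0.8267
Xa-109: 82.67%, Xa-111: 17.33%.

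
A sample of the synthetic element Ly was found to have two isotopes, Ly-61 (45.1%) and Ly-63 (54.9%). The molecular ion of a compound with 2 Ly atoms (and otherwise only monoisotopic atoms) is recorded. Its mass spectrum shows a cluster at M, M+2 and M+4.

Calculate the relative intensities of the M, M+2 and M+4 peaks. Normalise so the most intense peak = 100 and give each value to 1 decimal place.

41.1 : 100.0 : 60.9

Expanding (0.451 + 0.549)^2:
P(M) = 0.451^2 = 0.203401
P(M+2) = 2 × 0.451^1 × 0.549^1 = 0.495198
P(M+4) = 0.549^2 = 0.301401
The M+2 peak is largest (0.495198); scaling to 100 gives 41.1 : 100.0 : 60.9.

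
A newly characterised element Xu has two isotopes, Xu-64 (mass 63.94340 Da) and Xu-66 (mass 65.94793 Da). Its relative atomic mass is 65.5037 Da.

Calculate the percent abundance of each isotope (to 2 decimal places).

Xu-64: 22.16%, Xu-66: 77.84%

With x = fraction of Xu-64 (so Xu-66 is 1 − x):
63.94340·x + 65.94793·(1 − x) = 65.5037
(63.94340 − 65.94793)·x = 65.5037 − 65.94793
x = -0.44423 / -2.00453 = 0.22161 → 22.16% Xu-64, 77.84% Xu-66.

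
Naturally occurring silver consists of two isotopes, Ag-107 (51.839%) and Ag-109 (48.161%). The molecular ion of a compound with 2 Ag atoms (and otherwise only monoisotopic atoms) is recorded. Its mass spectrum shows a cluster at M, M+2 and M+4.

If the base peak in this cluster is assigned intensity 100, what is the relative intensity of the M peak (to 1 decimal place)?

53.8

Binomial terms of (0.51839 + 0.48161)^2: M 0.2687, M+2 0.4993, M+4 0.2319 → M+2 is the base peak.
P(M+2) = C(2,1) × 0.51839^1 × 0.48161^1 = 2 × 0.51839 × 0.48161 = 0.499324 (base)
P(M) = C(2,0) × 0.51839^2 × 0.48161^0 = 1 × 0.26872819 × 1.0000 = 0.268728
Relative intensity = 0.268728 / 0.499324 × 100 = 53.8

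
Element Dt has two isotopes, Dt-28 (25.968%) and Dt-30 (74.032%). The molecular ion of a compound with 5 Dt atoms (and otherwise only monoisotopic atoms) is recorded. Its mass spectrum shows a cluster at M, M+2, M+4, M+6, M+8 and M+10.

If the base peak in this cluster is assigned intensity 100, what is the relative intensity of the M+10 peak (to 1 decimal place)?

Binomial terms of (0.25968 + 0.74032)^5: M 0.0012, M+2 0.0168, M+4 0.0960, M+6 0.2736, M+8 0.3900, M+10 0.2224 → M+8 is the base peak.
P(M+8) = C(5,4) × 0.25968^1 × 0.74032^4 = 5 × 0.25968 × 0.30038478 = 0.390020 (base)
P(M+10) = C(5,5) × 0.25968^0 × 0.74032^5 = 1 × 1.0000 × 0.22238086 = 0.222381
Relative intensity = 0.222381 / 0.390020 × 100 = 57.0

57.0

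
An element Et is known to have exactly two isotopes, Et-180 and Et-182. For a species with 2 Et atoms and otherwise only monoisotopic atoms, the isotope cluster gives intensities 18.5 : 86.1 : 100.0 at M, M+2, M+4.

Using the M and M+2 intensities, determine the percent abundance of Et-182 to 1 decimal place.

69.9%

Let p = fractional abundance of Et-180. I(M+2)/I(M) = [C(2,1)·p^1·(1−p)] / p^2 = 2·(1−p)/p = 86.1/18.5 = 4.6541
(1−p)/p = 4.6541/2 = 2.3270  ⇒  p = 1/(1 + 2.3270) = 0.3006
Et-180: 30.1%, Et-182: 69.9%.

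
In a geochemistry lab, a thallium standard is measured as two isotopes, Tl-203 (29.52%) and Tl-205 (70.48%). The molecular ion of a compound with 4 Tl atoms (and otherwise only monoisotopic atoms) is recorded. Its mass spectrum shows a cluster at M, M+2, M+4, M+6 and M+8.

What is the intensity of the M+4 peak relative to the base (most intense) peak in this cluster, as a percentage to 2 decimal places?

Term probabilities: M 0.0076, M+2 0.0725, M+4 0.2597, M+6 0.4134, M+8 0.2468. Base peak = M+6.
P(M+6) = C(4,3) × 0.2952^1 × 0.7048^3 = 4 × 0.2952 × 0.35010449 = 0.413403 (base)
P(M+4) = C(4,2) × 0.2952^2 × 0.7048^2 = 6 × 0.08714304 × 0.49674304 = 0.259726
Relative intensity = 0.259726 / 0.413403 × 100 = 62.83

62.83%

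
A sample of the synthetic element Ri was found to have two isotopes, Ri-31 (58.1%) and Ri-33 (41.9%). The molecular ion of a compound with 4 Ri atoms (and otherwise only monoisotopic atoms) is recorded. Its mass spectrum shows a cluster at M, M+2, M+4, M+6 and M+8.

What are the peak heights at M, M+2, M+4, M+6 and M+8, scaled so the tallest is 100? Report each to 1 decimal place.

The 4 Ri atoms are independent, so intensities follow the terms of (0.581 + 0.419)^4.
P(M) = 0.581^4 = 0.113947
P(M+2) = 4 × 0.581^3 × 0.419^1 = 0.328702
P(M+4) = 6 × 0.581^2 × 0.419^2 = 0.355575
P(M+6) = 4 × 0.581^1 × 0.419^3 = 0.170954
P(M+8) = 0.419^4 = 0.030822
The M+4 peak is largest (0.355575); scaling to 100 gives 32.0 : 92.4 : 100.0 : 48.1 : 8.7.

32.0 : 92.4 : 100.0 : 48.1 : 8.7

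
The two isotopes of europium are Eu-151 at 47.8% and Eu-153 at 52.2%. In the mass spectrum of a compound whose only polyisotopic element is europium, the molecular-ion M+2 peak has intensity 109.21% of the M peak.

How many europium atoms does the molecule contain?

1

The M+2/M ratio from n Eu atoms is n · q/p = n · 0.522/0.478.
n = 1.0921 × 0.478/0.522 = 1.00 ≈ 1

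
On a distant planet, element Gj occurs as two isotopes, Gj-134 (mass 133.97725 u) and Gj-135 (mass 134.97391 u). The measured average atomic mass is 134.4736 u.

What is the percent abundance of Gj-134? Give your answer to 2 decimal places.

Writing the weighted mean with unknown fraction x of Gj-134:
133.97725·x + 134.97391·(1 − x) = 134.4736
(133.97725 − 134.97391)·x = 134.4736 − 134.97391
x = -0.50031 / -0.99666 = 0.50199 → 50.20% Gj-134, 49.80% Gj-135.

50.20%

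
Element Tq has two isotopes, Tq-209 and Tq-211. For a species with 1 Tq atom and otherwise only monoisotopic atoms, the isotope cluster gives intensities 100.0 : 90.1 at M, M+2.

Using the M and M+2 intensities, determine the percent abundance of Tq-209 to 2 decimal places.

Write p for the Tq-209 fraction. I(M+2)/I(M) = [C(1,1)·p^0·(1−p)] / p^1 = 1·(1−p)/p = 90.1/100.0 = 0.9010
(1−p)/p = 0.9010/1 = 0.9010  ⇒  p = 1/(1 + 0.9010) = 0.5260
Tq-209: 52.60%, Tq-211: 47.40%.

52.60%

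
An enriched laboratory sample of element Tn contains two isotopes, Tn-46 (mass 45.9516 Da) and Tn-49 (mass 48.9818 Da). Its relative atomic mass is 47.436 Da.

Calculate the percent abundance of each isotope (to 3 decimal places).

Tn-46: 51.013%, Tn-49: 48.987%

Writing the weighted mean with unknown fraction x of Tn-46:
45.9516·x + 48.9818·(1 − x) = 47.436
(45.9516 − 48.9818)·x = 47.436 − 48.9818
x = -1.5458 / -3.0302 = 0.51013 → 51.013% Tn-46, 48.987% Tn-49.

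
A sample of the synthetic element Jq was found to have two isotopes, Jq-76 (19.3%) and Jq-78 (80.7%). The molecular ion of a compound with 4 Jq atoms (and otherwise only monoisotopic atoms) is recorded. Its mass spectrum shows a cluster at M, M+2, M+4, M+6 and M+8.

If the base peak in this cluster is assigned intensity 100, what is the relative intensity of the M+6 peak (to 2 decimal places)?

(0.193 + 0.807)^4 gives M 0.0014, M+2 0.0232, M+4 0.1456, M+6 0.4057, M+8 0.4241; the largest is M+8.
P(M+8) = C(4,4) × 0.193^0 × 0.807^4 = 1 × 1.0000 × 0.42412526 = 0.424125 (base)
P(M+6) = C(4,3) × 0.193^1 × 0.807^3 = 4 × 0.1930 × 0.52555794 = 0.405731
Relative intensity = 0.405731 / 0.424125 × 100 = 95.66

95.66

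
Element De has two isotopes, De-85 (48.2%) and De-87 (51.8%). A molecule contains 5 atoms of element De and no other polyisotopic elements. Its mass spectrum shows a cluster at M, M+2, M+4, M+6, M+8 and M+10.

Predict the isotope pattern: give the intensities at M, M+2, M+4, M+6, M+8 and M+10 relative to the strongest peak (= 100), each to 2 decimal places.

Each De atom is independently De-85 (p = 0.482) or De-87 (q = 0.518); the cluster is the binomial expansion (p + q)^5.
P(M) = 0.482^5 = 0.026016
P(M+2) = 5 × 0.482^4 × 0.518^1 = 0.139794
P(M+4) = 10 × 0.482^3 × 0.518^2 = 0.300470
P(M+6) = 10 × 0.482^2 × 0.518^3 = 0.322911
P(M+8) = 5 × 0.482^1 × 0.518^4 = 0.173515
P(M+10) = 0.518^5 = 0.037295
The M+6 peak is largest (0.322911); scaling to 100 gives 8.06 : 43.29 : 93.05 : 100.00 : 53.73 : 11.55.

8.06 : 43.29 : 93.05 : 100.00 : 53.73 : 11.55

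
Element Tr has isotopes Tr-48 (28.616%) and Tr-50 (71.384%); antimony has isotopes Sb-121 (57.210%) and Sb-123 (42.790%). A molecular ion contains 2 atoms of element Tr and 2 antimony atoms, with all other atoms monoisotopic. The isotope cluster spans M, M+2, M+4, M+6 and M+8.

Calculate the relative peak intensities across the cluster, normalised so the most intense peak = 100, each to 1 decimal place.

Element Tr pattern (n=2): 0.08188755 : 0.40854491 : 0.50956755
Antimony pattern (n=2): 0.32729841 : 0.48960318 : 0.18309841
Convolve the two distributions (both contribute in 2-u steps):
  M: 0.08188755×0.32729841 = 0.026802
  M+2: 0.08188755×0.48960318 + 0.40854491×0.32729841 = 0.173809
  M+4: 0.08188755×0.18309841 + 0.40854491×0.48960318 + 0.50956755×0.32729841 = 0.381799
  M+6: 0.40854491×0.18309841 + 0.50956755×0.48960318 = 0.324290
  M+8: 0.50956755×0.18309841 = 0.093301
Scale to base peak (0.381799) = 100: 7.0 : 45.5 : 100.0 : 84.9 : 24.4

7.0 : 45.5 : 100.0 : 84.9 : 24.4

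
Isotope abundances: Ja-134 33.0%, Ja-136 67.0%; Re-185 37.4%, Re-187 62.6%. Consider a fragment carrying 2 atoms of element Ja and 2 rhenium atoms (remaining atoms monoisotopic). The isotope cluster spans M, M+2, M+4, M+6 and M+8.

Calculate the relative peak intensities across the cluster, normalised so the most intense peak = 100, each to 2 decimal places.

3.97 : 29.43 : 81.50 : 100.00 : 45.87

Element Ja pattern (n=2): 0.1089 : 0.4422 : 0.4489
Rhenium pattern (n=2): 0.139876 : 0.468248 : 0.391876
Convolve the two distributions (both contribute in 2-u steps):
  M: 0.1089×0.139876 = 0.015232
  M+2: 0.1089×0.468248 + 0.4422×0.139876 = 0.112845
  M+4: 0.1089×0.391876 + 0.4422×0.468248 + 0.4489×0.139876 = 0.312525
  M+6: 0.4422×0.391876 + 0.4489×0.468248 = 0.383484
  M+8: 0.4489×0.391876 = 0.175913
Scale to base peak (0.383484) = 100: 3.97 : 29.43 : 81.50 : 100.00 : 45.87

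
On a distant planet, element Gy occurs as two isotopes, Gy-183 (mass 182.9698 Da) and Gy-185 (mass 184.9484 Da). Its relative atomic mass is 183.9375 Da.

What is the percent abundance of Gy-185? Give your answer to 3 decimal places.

With x = fraction of Gy-183 (so Gy-185 is 1 − x):
182.9698·x + 184.9484·(1 − x) = 183.9375
(182.9698 − 184.9484)·x = 183.9375 − 184.9484
x = -1.0109 / -1.9786 = 0.51092 → 51.092% Gy-183, 48.908% Gy-185.

48.908%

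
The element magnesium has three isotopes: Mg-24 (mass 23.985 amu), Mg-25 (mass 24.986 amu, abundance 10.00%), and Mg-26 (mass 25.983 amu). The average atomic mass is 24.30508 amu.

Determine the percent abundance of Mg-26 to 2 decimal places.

11.01%

The remaining 90.00% is split between Mg-24 (fraction x) and Mg-26 (fraction 0.9000 − x).
Substituting: 23.985x + 25.983(0.9000 − x) = 21.80648
(23.985 − 25.983)x = -1.57822  ⇒  x = 0.78990, y = 0.11010
Mg-24: 78.99%, Mg-26: 11.01%.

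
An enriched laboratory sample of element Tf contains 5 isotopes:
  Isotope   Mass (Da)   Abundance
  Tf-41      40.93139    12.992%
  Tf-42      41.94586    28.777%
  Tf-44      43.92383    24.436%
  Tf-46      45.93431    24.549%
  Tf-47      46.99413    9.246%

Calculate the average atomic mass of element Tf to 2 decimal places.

43.74 Da

Average mass = Σ (abundance × isotope mass) = 0.12992 × 40.93139 + 0.28777 × 41.94586 + 0.24436 × 43.92383 + 0.24549 × 45.93431 + 0.09246 × 46.99413
= 5.317806 + 12.070760 + 10.733227 + 11.276414 + 4.345077 = 43.743284 Da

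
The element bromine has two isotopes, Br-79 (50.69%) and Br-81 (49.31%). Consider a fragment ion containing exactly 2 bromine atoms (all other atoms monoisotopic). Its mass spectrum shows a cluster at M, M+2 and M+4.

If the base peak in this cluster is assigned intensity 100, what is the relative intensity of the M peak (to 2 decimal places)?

Binomial terms of (0.5069 + 0.4931)^2: M 0.2569, M+2 0.4999, M+4 0.2431 → M+2 is the base peak.
P(M+2) = C(2,1) × 0.5069^1 × 0.4931^1 = 2 × 0.5069 × 0.4931 = 0.499905 (base)
P(M) = C(2,0) × 0.5069^2 × 0.4931^0 = 1 × 0.25694761 × 1.0000 = 0.256948
Relative intensity = 0.256948 / 0.499905 × 100 = 51.40

51.40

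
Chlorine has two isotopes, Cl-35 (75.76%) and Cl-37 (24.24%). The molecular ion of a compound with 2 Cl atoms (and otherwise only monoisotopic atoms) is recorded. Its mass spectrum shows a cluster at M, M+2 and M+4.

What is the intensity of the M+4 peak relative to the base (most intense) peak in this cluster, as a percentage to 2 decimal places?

10.24%

Binomial terms of (0.7576 + 0.2424)^2: M 0.5740, M+2 0.3673, M+4 0.0588 → M is the base peak.
P(M) = C(2,0) × 0.7576^2 × 0.2424^0 = 1 × 0.57395776 × 1.0000 = 0.573958 (base)
P(M+4) = C(2,2) × 0.7576^0 × 0.2424^2 = 1 × 1.0000 × 0.05875776 = 0.058758
Relative intensity = 0.058758 / 0.573958 × 100 = 10.24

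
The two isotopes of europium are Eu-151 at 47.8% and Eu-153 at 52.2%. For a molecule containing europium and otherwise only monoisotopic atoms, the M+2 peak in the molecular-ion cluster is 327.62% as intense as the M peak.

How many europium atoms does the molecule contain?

For n independent Eu atoms, I(M+2)/I(M) = n · (abundance Eu-153) / (abundance Eu-151) = n · 0.522/0.478.
n = 3.2762 × 0.478/0.522 = 3.00 ≈ 3

3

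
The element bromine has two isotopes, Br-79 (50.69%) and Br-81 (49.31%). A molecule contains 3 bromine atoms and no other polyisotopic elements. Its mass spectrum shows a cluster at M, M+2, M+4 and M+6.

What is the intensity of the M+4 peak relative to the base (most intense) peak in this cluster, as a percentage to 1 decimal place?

97.3%

(0.5069 + 0.4931)^3 gives M 0.1302, M+2 0.3801, M+4 0.3698, M+6 0.1199; the largest is M+2.
P(M+2) = C(3,1) × 0.5069^2 × 0.4931^1 = 3 × 0.25694761 × 0.4931 = 0.380103 (base)
P(M+4) = C(3,2) × 0.5069^1 × 0.4931^2 = 3 × 0.5069 × 0.24314761 = 0.369755
Relative intensity = 0.369755 / 0.380103 × 100 = 97.3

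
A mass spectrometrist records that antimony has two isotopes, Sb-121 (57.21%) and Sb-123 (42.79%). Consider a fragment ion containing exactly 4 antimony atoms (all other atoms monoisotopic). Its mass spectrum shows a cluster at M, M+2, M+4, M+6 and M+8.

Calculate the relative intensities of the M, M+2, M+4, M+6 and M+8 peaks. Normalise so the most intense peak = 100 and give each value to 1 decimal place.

Each Sb atom is independently Sb-121 (p = 0.5721) or Sb-123 (q = 0.4279); the cluster is the binomial expansion (p + q)^4.
P(M) = 0.5721^4 = 0.107124
P(M+2) = 4 × 0.5721^3 × 0.4279^1 = 0.320493
P(M+4) = 6 × 0.5721^2 × 0.4279^2 = 0.359567
P(M+6) = 4 × 0.5721^1 × 0.4279^3 = 0.179291
P(M+8) = 0.4279^4 = 0.033525
The M+4 peak is largest (0.359567); scaling to 100 gives 29.8 : 89.1 : 100.0 : 49.9 : 9.3.

29.8 : 89.1 : 100.0 : 49.9 : 9.3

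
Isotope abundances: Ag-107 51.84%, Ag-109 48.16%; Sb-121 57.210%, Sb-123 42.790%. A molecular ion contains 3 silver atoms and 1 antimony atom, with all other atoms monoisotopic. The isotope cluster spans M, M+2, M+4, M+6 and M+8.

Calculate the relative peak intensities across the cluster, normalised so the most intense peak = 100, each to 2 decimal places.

21.40 : 75.63 : 100.00 : 58.59 : 12.83

Silver pattern (n=3): 0.13931407 : 0.38827347 : 0.36071085 : 0.11170161
Antimony pattern (n=1): 0.5721 : 0.4279
Convolve the two distributions (both contribute in 2-u steps):
  M: 0.13931407×0.5721 = 0.079702
  M+2: 0.13931407×0.4279 + 0.38827347×0.5721 = 0.281744
  M+4: 0.38827347×0.4279 + 0.36071085×0.5721 = 0.372505
  M+6: 0.36071085×0.4279 + 0.11170161×0.5721 = 0.218253
  M+8: 0.11170161×0.4279 = 0.047797
Scale to base peak (0.372505) = 100: 21.40 : 75.63 : 100.00 : 58.59 : 12.83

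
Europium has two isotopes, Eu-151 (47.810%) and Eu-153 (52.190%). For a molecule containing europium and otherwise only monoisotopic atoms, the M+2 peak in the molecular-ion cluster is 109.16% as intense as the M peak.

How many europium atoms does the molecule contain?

1

The M+2/M ratio from n Eu atoms is n · q/p = n · 0.52190/0.47810.
n = 1.0916 × 0.47810/0.52190 = 1.00 ≈ 1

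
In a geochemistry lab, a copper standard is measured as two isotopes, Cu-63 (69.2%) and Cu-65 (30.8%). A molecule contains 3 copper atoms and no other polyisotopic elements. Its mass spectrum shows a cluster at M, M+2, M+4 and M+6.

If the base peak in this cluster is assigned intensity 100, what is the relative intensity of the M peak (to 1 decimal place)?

Term probabilities: M 0.3314, M+2 0.4425, M+4 0.1969, M+6 0.0292. Base peak = M+2.
P(M+2) = C(3,1) × 0.692^2 × 0.308^1 = 3 × 0.478864 × 0.3080 = 0.442470 (base)
P(M) = C(3,0) × 0.692^3 × 0.308^0 = 1 × 0.33137389 × 1.0000 = 0.331374
Relative intensity = 0.331374 / 0.442470 × 100 = 74.9

74.9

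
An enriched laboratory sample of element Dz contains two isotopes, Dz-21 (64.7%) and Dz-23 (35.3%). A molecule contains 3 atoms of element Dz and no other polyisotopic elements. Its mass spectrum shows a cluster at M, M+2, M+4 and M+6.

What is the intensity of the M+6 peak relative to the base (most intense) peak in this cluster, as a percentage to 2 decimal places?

9.92%

(0.647 + 0.353)^3 gives M 0.2708, M+2 0.4433, M+4 0.2419, M+6 0.0440; the largest is M+2.
P(M+2) = C(3,1) × 0.647^2 × 0.353^1 = 3 × 0.418609 × 0.3530 = 0.443307 (base)
P(M+6) = C(3,3) × 0.647^0 × 0.353^3 = 1 × 1.0000 × 0.04398698 = 0.043987
Relative intensity = 0.043987 / 0.443307 × 100 = 9.92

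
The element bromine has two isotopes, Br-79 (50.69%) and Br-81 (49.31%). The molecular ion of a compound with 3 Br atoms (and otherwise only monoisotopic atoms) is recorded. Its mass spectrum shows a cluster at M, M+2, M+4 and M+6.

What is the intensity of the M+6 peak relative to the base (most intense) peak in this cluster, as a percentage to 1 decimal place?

31.5%

(0.5069 + 0.4931)^3 gives M 0.1302, M+2 0.3801, M+4 0.3698, M+6 0.1199; the largest is M+2.
P(M+2) = C(3,1) × 0.5069^2 × 0.4931^1 = 3 × 0.25694761 × 0.4931 = 0.380103 (base)
P(M+6) = C(3,3) × 0.5069^0 × 0.4931^3 = 1 × 1.0000 × 0.11989609 = 0.119896
Relative intensity = 0.119896 / 0.380103 × 100 = 31.5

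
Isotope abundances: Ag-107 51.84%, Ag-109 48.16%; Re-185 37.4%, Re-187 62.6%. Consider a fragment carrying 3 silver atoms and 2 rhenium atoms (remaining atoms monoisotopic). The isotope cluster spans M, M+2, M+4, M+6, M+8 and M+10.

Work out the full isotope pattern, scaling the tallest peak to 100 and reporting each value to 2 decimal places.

Silver pattern (n=3): 0.13931407 : 0.38827347 : 0.36071085 : 0.11170161
Rhenium pattern (n=2): 0.139876 : 0.468248 : 0.391876
Convolve the two distributions (both contribute in 2-u steps):
  M: 0.13931407×0.139876 = 0.019487
  M+2: 0.13931407×0.468248 + 0.38827347×0.139876 = 0.119544
  M+4: 0.13931407×0.391876 + 0.38827347×0.468248 + 0.36071085×0.139876 = 0.286857
  M+6: 0.38827347×0.391876 + 0.36071085×0.468248 + 0.11170161×0.139876 = 0.336682
  M+8: 0.36071085×0.391876 + 0.11170161×0.468248 = 0.193658
  M+10: 0.11170161×0.391876 = 0.043773
Scale to base peak (0.336682) = 100: 5.79 : 35.51 : 85.20 : 100.00 : 57.52 : 13.00

5.79 : 35.51 : 85.20 : 100.00 : 57.52 : 13.00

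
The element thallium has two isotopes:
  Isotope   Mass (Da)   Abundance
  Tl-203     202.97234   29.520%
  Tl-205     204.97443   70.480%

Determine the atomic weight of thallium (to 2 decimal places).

204.38 Da

Weight each isotope mass by its fractional abundance: 0.29520 × 202.97234 + 0.70480 × 204.97443
= 59.917435 + 144.465978 = 204.383413 Da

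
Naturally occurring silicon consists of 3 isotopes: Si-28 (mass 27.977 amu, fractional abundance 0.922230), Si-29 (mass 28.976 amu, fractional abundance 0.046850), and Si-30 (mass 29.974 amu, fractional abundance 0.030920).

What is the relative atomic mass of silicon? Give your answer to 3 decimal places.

28.086 amu

Weight each isotope mass by its fractional abundance: 0.922230 × 27.977 + 0.046850 × 28.976 + 0.030920 × 29.974
= 25.8012 + 1.3575 + 0.9268 = 28.0855 amu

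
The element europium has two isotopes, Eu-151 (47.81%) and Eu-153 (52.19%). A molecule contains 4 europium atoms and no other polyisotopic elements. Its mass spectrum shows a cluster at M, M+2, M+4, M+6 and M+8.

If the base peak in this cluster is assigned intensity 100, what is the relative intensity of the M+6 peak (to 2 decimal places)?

72.77

(0.4781 + 0.5219)^4 gives M 0.0522, M+2 0.2281, M+4 0.3736, M+6 0.2719, M+8 0.0742; the largest is M+4.
P(M+4) = C(4,2) × 0.4781^2 × 0.5219^2 = 6 × 0.22857961 × 0.27237961 = 0.373563 (base)
P(M+6) = C(4,3) × 0.4781^1 × 0.5219^3 = 4 × 0.4781 × 0.14215492 = 0.271857
Relative intensity = 0.271857 / 0.373563 × 100 = 72.77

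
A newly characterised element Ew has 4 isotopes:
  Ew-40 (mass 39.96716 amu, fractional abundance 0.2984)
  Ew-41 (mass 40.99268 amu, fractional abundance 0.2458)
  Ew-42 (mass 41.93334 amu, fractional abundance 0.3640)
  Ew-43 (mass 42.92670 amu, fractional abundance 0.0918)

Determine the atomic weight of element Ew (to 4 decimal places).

Average mass = Σ (abundance × isotope mass) = 0.2984 × 39.96716 + 0.2458 × 40.99268 + 0.3640 × 41.93334 + 0.0918 × 42.92670
= 11.926201 + 10.076001 + 15.263736 + 3.940671 = 41.206609 amu

41.2066 amu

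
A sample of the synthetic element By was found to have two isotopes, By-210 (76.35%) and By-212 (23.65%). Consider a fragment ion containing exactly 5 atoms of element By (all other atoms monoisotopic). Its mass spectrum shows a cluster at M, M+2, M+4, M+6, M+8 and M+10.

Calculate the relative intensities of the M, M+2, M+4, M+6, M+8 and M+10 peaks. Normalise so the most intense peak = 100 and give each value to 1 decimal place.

64.6 : 100.0 : 62.0 : 19.2 : 3.0 : 0.2

The 5 By atoms are independent, so intensities follow the terms of (0.7635 + 0.2365)^5.
P(M) = 0.7635^5 = 0.259445
P(M+2) = 5 × 0.7635^4 × 0.2365^1 = 0.401825
P(M+4) = 10 × 0.7635^3 × 0.2365^2 = 0.248937
P(M+6) = 10 × 0.7635^2 × 0.2365^3 = 0.077110
P(M+8) = 5 × 0.7635^1 × 0.2365^4 = 0.011943
P(M+10) = 0.2365^5 = 0.000740
The M+2 peak is largest (0.401825); scaling to 100 gives 64.6 : 100.0 : 62.0 : 19.2 : 3.0 : 0.2.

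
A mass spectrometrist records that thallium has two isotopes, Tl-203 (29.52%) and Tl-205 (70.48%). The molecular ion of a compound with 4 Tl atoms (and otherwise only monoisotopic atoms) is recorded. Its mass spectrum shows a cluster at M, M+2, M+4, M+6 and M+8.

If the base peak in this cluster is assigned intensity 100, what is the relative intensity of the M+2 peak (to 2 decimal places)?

Binomial terms of (0.2952 + 0.7048)^4: M 0.0076, M+2 0.0725, M+4 0.2597, M+6 0.4134, M+8 0.2468 → M+6 is the base peak.
P(M+6) = C(4,3) × 0.2952^1 × 0.7048^3 = 4 × 0.2952 × 0.35010449 = 0.413403 (base)
P(M+2) = C(4,1) × 0.2952^3 × 0.7048^1 = 4 × 0.02572463 × 0.7048 = 0.072523
Relative intensity = 0.072523 / 0.413403 × 100 = 17.54

17.54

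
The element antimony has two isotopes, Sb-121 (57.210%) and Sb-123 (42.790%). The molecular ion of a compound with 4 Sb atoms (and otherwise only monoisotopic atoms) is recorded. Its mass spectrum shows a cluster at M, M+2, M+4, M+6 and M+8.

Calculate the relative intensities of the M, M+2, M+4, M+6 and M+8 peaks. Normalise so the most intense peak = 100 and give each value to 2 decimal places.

29.79 : 89.13 : 100.00 : 49.86 : 9.32

The 4 Sb atoms are independent, so intensities follow the terms of (0.57210 + 0.42790)^4.
P(M) = 0.57210^4 = 0.107124
P(M+2) = 4 × 0.57210^3 × 0.42790^1 = 0.320493
P(M+4) = 6 × 0.57210^2 × 0.42790^2 = 0.359567
P(M+6) = 4 × 0.57210^1 × 0.42790^3 = 0.179291
P(M+8) = 0.42790^4 = 0.033525
The M+4 peak is largest (0.359567); scaling to 100 gives 29.79 : 89.13 : 100.00 : 49.86 : 9.32.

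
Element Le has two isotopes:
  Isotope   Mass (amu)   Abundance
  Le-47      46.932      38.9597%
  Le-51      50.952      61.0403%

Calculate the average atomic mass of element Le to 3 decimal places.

49.386 amu

Ar = Σ fᵢ·mᵢ = 0.389597 × 46.932 + 0.610403 × 50.952
= 18.2846 + 31.1013 = 49.3859 amu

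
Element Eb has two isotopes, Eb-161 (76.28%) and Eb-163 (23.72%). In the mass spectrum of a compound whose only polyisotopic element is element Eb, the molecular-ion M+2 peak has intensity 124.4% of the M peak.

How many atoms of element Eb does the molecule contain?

4

With n Eb atoms, P(M+2)/P(M) = C(n,1)·p^(n−1)q / p^n = n·q/p = n · 0.2372/0.7628.
n = 1.244 × 0.7628/0.2372 = 4.00 ≈ 4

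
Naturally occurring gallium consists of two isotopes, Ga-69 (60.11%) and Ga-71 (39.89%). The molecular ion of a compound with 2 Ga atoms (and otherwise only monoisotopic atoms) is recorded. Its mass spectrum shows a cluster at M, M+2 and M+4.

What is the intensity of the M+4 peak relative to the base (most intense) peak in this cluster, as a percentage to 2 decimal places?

Term probabilities: M 0.3613, M+2 0.4796, M+4 0.1591. Base peak = M+2.
P(M+2) = C(2,1) × 0.6011^1 × 0.3989^1 = 2 × 0.6011 × 0.3989 = 0.479558 (base)
P(M+4) = C(2,2) × 0.6011^0 × 0.3989^2 = 1 × 1.0000 × 0.15912121 = 0.159121
Relative intensity = 0.159121 / 0.479558 × 100 = 33.18

33.18%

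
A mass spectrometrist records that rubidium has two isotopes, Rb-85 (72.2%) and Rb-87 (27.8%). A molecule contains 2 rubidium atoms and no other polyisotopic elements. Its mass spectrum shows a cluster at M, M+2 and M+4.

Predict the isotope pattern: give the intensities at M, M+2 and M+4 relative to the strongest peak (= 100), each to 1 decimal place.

Expanding (0.722 + 0.278)^2:
P(M) = 0.722^2 = 0.521284
P(M+2) = 2 × 0.722^1 × 0.278^1 = 0.401432
P(M+4) = 0.278^2 = 0.077284
The M peak is largest (0.521284); scaling to 100 gives 100.0 : 77.0 : 14.8.

100.0 : 77.0 : 14.8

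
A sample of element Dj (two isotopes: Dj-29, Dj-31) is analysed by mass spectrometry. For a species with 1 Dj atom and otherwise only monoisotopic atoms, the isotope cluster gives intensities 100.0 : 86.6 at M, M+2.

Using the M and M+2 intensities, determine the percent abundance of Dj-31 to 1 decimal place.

46.4%

Let p = fractional abundance of Dj-29. I(M+2)/I(M) = [C(1,1)·p^0·(1−p)] / p^1 = 1·(1−p)/p = 86.6/100.0 = 0.8660
(1−p)/p = 0.8660/1 = 0.8660  ⇒  p = 1/(1 + 0.8660) = 0.5359
Dj-29: 53.6%, Dj-31: 46.4%.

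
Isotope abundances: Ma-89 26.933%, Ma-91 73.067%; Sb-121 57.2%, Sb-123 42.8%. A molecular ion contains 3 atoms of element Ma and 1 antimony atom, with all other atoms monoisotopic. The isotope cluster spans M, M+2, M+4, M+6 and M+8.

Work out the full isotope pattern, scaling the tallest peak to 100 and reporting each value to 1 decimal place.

Element Ma pattern (n=3): 0.01953683 : 0.15900544 : 0.43136861 : 0.39008911
Antimony pattern (n=1): 0.5720 : 0.4280
Convolve the two distributions (both contribute in 2-u steps):
  M: 0.01953683×0.5720 = 0.011175
  M+2: 0.01953683×0.4280 + 0.15900544×0.5720 = 0.099313
  M+4: 0.15900544×0.4280 + 0.43136861×0.5720 = 0.314797
  M+6: 0.43136861×0.4280 + 0.39008911×0.5720 = 0.407757
  M+8: 0.39008911×0.4280 = 0.166958
Scale to base peak (0.407757) = 100: 2.7 : 24.4 : 77.2 : 100.0 : 40.9

2.7 : 24.4 : 77.2 : 100.0 : 40.9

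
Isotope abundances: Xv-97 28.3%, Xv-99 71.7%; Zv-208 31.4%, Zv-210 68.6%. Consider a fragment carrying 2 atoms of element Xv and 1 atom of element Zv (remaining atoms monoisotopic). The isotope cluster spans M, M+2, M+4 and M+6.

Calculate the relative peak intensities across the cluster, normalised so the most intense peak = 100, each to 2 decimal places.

Element Xv pattern (n=2): 0.080089 : 0.405822 : 0.514089
Element Zv pattern (n=1): 0.3140 : 0.6860
Convolve the two distributions (both contribute in 2-u steps):
  M: 0.080089×0.3140 = 0.025148
  M+2: 0.080089×0.6860 + 0.405822×0.3140 = 0.182369
  M+4: 0.405822×0.6860 + 0.514089×0.3140 = 0.439818
  M+6: 0.514089×0.6860 = 0.352665
Scale to base peak (0.439818) = 100: 5.72 : 41.46 : 100.00 : 80.18

5.72 : 41.46 : 100.00 : 80.18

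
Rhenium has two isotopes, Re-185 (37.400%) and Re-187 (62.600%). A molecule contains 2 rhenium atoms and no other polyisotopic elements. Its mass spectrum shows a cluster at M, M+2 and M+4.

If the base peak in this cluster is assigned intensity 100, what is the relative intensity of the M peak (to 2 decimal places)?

(0.37400 + 0.62600)^2 gives M 0.1399, M+2 0.4682, M+4 0.3919; the largest is M+2.
P(M+2) = C(2,1) × 0.37400^1 × 0.62600^1 = 2 × 0.3740 × 0.6260 = 0.468248 (base)
P(M) = C(2,0) × 0.37400^2 × 0.62600^0 = 1 × 0.139876 × 1.0000 = 0.139876
Relative intensity = 0.139876 / 0.468248 × 100 = 29.87

29.87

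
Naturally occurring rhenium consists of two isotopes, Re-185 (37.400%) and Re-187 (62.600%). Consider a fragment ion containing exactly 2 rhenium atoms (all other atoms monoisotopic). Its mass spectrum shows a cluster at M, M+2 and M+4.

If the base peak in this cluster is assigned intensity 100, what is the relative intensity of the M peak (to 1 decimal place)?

Binomial terms of (0.37400 + 0.62600)^2: M 0.1399, M+2 0.4682, M+4 0.3919 → M+2 is the base peak.
P(M+2) = C(2,1) × 0.37400^1 × 0.62600^1 = 2 × 0.3740 × 0.6260 = 0.468248 (base)
P(M) = C(2,0) × 0.37400^2 × 0.62600^0 = 1 × 0.139876 × 1.0000 = 0.139876
Relative intensity = 0.139876 / 0.468248 × 100 = 29.9

29.9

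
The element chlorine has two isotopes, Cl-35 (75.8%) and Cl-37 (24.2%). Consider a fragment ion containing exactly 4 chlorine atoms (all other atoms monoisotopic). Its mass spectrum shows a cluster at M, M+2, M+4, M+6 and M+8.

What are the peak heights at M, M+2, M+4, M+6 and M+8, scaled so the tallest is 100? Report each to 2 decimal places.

78.31 : 100.00 : 47.89 : 10.19 : 0.81

The 4 Cl atoms are independent, so intensities follow the terms of (0.758 + 0.242)^4.
P(M) = 0.758^4 = 0.330124
P(M+2) = 4 × 0.758^3 × 0.242^1 = 0.421583
P(M+4) = 6 × 0.758^2 × 0.242^2 = 0.201893
P(M+6) = 4 × 0.758^1 × 0.242^3 = 0.042971
P(M+8) = 0.242^4 = 0.003430
The M+2 peak is largest (0.421583); scaling to 100 gives 78.31 : 100.00 : 47.89 : 10.19 : 0.81.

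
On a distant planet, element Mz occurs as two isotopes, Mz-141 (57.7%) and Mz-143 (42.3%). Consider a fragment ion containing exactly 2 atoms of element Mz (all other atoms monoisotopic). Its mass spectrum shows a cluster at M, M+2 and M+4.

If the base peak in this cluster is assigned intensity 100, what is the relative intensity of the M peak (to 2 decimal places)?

68.20

(0.577 + 0.423)^2 gives M 0.3329, M+2 0.4881, M+4 0.1789; the largest is M+2.
P(M+2) = C(2,1) × 0.577^1 × 0.423^1 = 2 × 0.5770 × 0.4230 = 0.488142 (base)
P(M) = C(2,0) × 0.577^2 × 0.423^0 = 1 × 0.332929 × 1.0000 = 0.332929
Relative intensity = 0.332929 / 0.488142 × 100 = 68.20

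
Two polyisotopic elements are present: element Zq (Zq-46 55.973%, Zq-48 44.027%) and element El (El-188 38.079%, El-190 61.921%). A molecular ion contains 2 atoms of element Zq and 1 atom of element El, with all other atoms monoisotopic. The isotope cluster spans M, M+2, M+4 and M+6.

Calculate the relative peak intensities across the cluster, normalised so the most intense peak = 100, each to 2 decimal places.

31.26 : 100.00 : 99.30 : 31.45

Element Zq pattern (n=2): 0.31329767 : 0.49286465 : 0.19383767
Element El pattern (n=1): 0.38079 : 0.61921
Convolve the two distributions (both contribute in 2-u steps):
  M: 0.31329767×0.38079 = 0.119301
  M+2: 0.31329767×0.61921 + 0.49286465×0.38079 = 0.381675
  M+4: 0.49286465×0.61921 + 0.19383767×0.38079 = 0.378998
  M+6: 0.19383767×0.61921 = 0.120026
Scale to base peak (0.381675) = 100: 31.26 : 100.00 : 99.30 : 31.45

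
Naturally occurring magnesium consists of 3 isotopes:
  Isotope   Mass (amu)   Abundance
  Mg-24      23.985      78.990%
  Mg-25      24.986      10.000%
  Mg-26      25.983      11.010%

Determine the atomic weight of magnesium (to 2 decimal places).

The abundance-weighted mean is 0.78990 × 23.985 + 0.10000 × 24.986 + 0.11010 × 25.983
= 18.9458 + 2.4986 + 2.8607 = 24.3051 amu

24.31 amu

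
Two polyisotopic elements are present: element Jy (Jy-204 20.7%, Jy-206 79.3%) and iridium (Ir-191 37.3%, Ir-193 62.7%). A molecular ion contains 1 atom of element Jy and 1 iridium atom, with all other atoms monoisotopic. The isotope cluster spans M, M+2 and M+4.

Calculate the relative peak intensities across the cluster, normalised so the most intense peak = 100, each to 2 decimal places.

15.53 : 85.59 : 100.00

Element Jy pattern (n=1): 0.2070 : 0.7930
Iridium pattern (n=1): 0.3730 : 0.6270
Convolve the two distributions (both contribute in 2-u steps):
  M: 0.2070×0.3730 = 0.077211
  M+2: 0.2070×0.6270 + 0.7930×0.3730 = 0.425578
  M+4: 0.7930×0.6270 = 0.497211
Scale to base peak (0.497211) = 100: 15.53 : 85.59 : 100.00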